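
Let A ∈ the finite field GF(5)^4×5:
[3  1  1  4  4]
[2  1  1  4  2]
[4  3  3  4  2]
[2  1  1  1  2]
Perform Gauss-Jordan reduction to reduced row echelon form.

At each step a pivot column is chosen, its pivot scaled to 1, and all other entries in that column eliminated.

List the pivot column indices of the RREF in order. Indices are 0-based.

pivot columns: 0, 1, 3

step 1: normalize row 0 (÷3) = (1, 2, 2, 3, 3)
  row 1: subtract 2×row0 = (0, 2, 2, 3, 1)
  row 2: subtract 4×row0 = (0, 0, 0, 2, 0)
  row 3: subtract 2×row0 = (0, 2, 2, 0, 1)
step 2: normalize row 1 (÷2) = (0, 1, 1, 4, 3)
  row 0: subtract 2×row1 = (1, 0, 0, 0, 2)
  row 3: subtract 2×row1 = (0, 0, 0, 2, 0)
skip col 2 (zero from row 2)
step 3: normalize row 2 (÷2) = (0, 0, 0, 1, 0)
  row 1: subtract 4×row2 = (0, 1, 1, 0, 3)
  row 3: subtract 2×row2 = (0, 0, 0, 0, 0)
skip col 4 (zero from row 3)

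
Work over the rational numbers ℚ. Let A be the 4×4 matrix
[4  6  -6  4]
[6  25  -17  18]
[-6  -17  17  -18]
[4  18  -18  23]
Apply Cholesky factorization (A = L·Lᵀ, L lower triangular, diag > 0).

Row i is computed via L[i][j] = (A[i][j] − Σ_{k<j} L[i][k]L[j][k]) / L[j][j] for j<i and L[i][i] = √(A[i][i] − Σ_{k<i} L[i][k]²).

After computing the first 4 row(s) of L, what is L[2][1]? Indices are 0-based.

Step 1: L[0][0] = √(4) = 2.
  L[1][0] = (6) / L[0][0] = 3.
Step 2: L[1][1] = √(16) = 4.
  L[2][0] = (-6) / L[0][0] = -3.
  L[2][1] = (-8) / L[1][1] = -2.
Step 3: L[2][2] = √(4) = 2.
  L[3][0] = (4) / L[0][0] = 2.
  L[3][1] = (12) / L[1][1] = 3.
  L[3][2] = (-6) / L[2][2] = -3.
Step 4: L[3][3] = √(1) = 1.

L[2][1] = -2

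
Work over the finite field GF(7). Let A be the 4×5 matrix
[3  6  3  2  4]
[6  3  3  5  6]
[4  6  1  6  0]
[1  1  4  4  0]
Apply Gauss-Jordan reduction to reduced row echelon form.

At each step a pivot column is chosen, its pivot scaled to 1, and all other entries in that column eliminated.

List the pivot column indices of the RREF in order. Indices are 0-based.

pivot columns: 0, 1, 2, 4

step 1: normalize row 0 (÷3) = (1, 2, 1, 3, 6)
  row 1: subtract 6×row0 = (0, 5, 4, 1, 5)
  row 2: subtract 4×row0 = (0, 5, 4, 1, 4)
  row 3: subtract 1×row0 = (0, 6, 3, 1, 1)
step 2: normalize row 1 (÷5) = (0, 1, 5, 3, 1)
  row 0: subtract 2×row1 = (1, 0, 5, 4, 4)
  row 2: subtract 5×row1 = (0, 0, 0, 0, 6)
  row 3: subtract 6×row1 = (0, 0, 1, 4, 2)
step 3: exchange rows 2,3
step 3: normalize row 2 (÷1) = (0, 0, 1, 4, 2)
  row 0: subtract 5×row2 = (1, 0, 0, 5, 1)
  row 1: subtract 5×row2 = (0, 1, 0, 4, 5)
skip col 3 (zero from row 3)
step 4: normalize row 3 (÷6) = (0, 0, 0, 0, 1)
  row 0: subtract 1×row3 = (1, 0, 0, 5, 0)
  row 1: subtract 5×row3 = (0, 1, 0, 4, 0)
  row 2: subtract 2×row3 = (0, 0, 1, 4, 0)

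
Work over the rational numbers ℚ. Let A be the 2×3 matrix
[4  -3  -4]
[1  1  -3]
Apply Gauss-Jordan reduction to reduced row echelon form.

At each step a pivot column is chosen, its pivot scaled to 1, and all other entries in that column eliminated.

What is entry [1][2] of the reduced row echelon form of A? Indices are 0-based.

M[1][2] = -8/7

step 1: normalize row 0 (÷4) = (1, -3/4, -1)
  row 1: subtract 1×row0 = (0, 7/4, -2)
step 2: normalize row 1 (÷7/4) = (0, 1, -8/7)
  row 0: subtract -3/4×row1 = (1, 0, -13/7)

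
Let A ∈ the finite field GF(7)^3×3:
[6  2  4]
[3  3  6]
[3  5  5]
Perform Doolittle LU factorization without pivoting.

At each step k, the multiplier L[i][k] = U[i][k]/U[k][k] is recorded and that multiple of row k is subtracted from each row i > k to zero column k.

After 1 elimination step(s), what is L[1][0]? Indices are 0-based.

k=0: U[0][0]=6
  eliminate (1,0): mult=4, new row 1: (0, 2, 4); set L[1][0]=4
  eliminate (2,0): mult=4, new row 2: (0, 4, 3); set L[2][0]=4

L[1][0] = 4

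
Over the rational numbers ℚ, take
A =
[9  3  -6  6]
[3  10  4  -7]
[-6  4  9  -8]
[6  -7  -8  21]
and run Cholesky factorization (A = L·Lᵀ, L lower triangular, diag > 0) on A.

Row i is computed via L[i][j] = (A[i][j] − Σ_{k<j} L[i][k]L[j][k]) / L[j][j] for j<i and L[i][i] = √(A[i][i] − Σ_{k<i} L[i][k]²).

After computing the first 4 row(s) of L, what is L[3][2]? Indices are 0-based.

Step 1: L[0][0] = √(9) = 3.
  L[1][0] = (3) / L[0][0] = 1.
Step 2: L[1][1] = √(9) = 3.
  L[2][0] = (-6) / L[0][0] = -2.
  L[2][1] = (6) / L[1][1] = 2.
Step 3: L[2][2] = √(1) = 1.
  L[3][0] = (6) / L[0][0] = 2.
  L[3][1] = (-9) / L[1][1] = -3.
  L[3][2] = (2) / L[2][2] = 2.
Step 4: L[3][3] = √(4) = 2.

L[3][2] = 2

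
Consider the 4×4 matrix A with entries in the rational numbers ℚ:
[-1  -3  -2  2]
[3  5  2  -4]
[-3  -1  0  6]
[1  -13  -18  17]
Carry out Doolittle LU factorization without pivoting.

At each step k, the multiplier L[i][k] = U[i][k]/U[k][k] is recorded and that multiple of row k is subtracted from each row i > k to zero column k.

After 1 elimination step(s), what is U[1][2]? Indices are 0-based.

Step 1: pivot at (0,0) is -1.
  row1 ← row1 − (-3)·row0  ⇒  L[1][0]=-3, U row1=(0, -4, -4, 2)
  row2 ← row2 − (3)·row0  ⇒  L[2][0]=3, U row2=(0, 8, 6, 0)
  row3 ← row3 − (-1)·row0  ⇒  L[3][0]=-1, U row3=(0, -16, -20, 19)

U[1][2] = -4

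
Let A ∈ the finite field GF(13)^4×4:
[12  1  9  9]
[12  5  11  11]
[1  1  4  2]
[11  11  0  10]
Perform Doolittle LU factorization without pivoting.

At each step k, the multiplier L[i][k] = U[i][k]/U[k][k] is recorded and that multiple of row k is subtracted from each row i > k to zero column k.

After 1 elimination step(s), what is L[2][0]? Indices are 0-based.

L[2][0] = 12

Step 1: pivot at (0,0) is 12.
  row1 ← row1 − (1)·row0  ⇒  L[1][0]=1, U row1=(0, 4, 2, 2)
  row2 ← row2 − (12)·row0  ⇒  L[2][0]=12, U row2=(0, 2, 0, 11)
  row3 ← row3 − (2)·row0  ⇒  L[3][0]=2, U row3=(0, 9, 8, 5)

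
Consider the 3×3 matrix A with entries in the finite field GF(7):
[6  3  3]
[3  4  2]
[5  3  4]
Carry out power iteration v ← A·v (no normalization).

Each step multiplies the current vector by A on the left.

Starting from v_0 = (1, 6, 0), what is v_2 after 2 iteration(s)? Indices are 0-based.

v_0 = (1, 6, 0).
v_1 = A·v_0 = (3, 6, 2).
v_2 = A·v_1 = (0, 2, 6).

v_2 = (0, 2, 6)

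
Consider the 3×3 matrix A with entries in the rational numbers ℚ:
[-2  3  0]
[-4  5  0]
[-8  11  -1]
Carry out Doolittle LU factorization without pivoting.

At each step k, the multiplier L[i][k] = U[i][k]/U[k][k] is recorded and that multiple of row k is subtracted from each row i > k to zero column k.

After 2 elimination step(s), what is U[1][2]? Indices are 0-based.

k=0: U[0][0]=-2
  eliminate (1,0): mult=2, new row 1: (0, -1, 0); set L[1][0]=2
  eliminate (2,0): mult=4, new row 2: (0, -1, -1); set L[2][0]=4
k=1: U[1][1]=-1
  eliminate (2,1): mult=1, new row 2: (0, 0, -1); set L[2][1]=1

U[1][2] = 0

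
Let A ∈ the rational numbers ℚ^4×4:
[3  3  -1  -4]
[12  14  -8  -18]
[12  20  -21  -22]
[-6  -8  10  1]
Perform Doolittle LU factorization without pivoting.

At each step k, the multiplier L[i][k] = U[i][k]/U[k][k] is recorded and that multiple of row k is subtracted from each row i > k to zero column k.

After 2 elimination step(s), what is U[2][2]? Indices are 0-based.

Step 1: pivot at (0,0) is 3.
  row1 ← row1 − (4)·row0  ⇒  L[1][0]=4, U row1=(0, 2, -4, -2)
  row2 ← row2 − (4)·row0  ⇒  L[2][0]=4, U row2=(0, 8, -17, -6)
  row3 ← row3 − (-2)·row0  ⇒  L[3][0]=-2, U row3=(0, -2, 8, -7)
Step 2: pivot at (1,1) is 2.
  row2 ← row2 − (4)·row1  ⇒  L[2][1]=4, U row2=(0, 0, -1, 2)
  row3 ← row3 − (-1)·row1  ⇒  L[3][1]=-1, U row3=(0, 0, 4, -9)

U[2][2] = -1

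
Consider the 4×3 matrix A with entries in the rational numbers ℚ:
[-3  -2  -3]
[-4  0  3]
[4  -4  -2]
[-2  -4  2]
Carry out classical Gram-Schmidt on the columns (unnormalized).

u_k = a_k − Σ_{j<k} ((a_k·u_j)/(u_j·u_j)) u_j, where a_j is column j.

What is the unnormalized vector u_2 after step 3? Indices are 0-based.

u_2 = (-372/101, 171/101, -10/101, 196/101)

Step 1: u_0 = a_0 = (-3, -4, 4, -2).
Step 2: u_1 = a_1 − (-2/45)·u_0 = (-32/15, -8/45, -172/45, -184/45).
Step 3: u_2 = a_2 − (-1/3)·u_0 − (15/101)·u_1 = (-372/101, 171/101, -10/101, 196/101).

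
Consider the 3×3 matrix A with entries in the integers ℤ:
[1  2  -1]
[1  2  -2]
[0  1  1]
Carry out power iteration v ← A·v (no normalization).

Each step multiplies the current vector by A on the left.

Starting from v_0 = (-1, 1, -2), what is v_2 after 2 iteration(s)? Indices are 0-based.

v_2 = (14, 15, 4)

v_0 = (-1, 1, -2).
v_1 = A·v_0 = (3, 5, -1).
v_2 = A·v_1 = (14, 15, 4).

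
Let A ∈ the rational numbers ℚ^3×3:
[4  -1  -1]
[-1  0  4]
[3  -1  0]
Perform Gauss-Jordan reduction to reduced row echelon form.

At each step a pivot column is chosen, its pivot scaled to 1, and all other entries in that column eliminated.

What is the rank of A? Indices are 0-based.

step 1: normalize row 0 (÷4) = (1, -1/4, -1/4)
  row 1: subtract -1×row0 = (0, -1/4, 15/4)
  row 2: subtract 3×row0 = (0, -1/4, 3/4)
step 2: normalize row 1 (÷-1/4) = (0, 1, -15)
  row 0: subtract -1/4×row1 = (1, 0, -4)
  row 2: subtract -1/4×row1 = (0, 0, -3)
step 3: normalize row 2 (÷-3) = (0, 0, 1)
  row 0: subtract -4×row2 = (1, 0, 0)
  row 1: subtract -15×row2 = (0, 1, 0)

rank = 3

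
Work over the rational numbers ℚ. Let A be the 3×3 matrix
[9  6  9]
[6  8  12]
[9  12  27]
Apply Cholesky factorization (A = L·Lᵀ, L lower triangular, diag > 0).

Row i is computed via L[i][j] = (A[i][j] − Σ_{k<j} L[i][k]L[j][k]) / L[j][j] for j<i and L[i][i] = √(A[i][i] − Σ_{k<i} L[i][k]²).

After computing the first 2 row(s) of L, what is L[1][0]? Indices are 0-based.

Step 1: L[0][0] = √(9) = 3.
  L[1][0] = (6) / L[0][0] = 2.
Step 2: L[1][1] = √(4) = 2.

L[1][0] = 2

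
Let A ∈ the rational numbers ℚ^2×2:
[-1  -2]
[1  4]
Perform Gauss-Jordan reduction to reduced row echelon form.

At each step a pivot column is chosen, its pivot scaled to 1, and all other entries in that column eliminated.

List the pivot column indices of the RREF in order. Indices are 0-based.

step 1: normalize row 0 (÷-1) = (1, 2)
  row 1: subtract 1×row0 = (0, 2)
step 2: normalize row 1 (÷2) = (0, 1)
  row 0: subtract 2×row1 = (1, 0)

pivot columns: 0, 1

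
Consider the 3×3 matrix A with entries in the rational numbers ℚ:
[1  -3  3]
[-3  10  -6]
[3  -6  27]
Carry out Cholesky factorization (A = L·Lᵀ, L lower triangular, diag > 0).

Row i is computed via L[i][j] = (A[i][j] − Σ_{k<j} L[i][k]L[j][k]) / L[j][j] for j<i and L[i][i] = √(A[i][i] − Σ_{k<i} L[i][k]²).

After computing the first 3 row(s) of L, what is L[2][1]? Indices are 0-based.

Step 1: L[0][0] = √(1) = 1.
  L[1][0] = (-3) / L[0][0] = -3.
Step 2: L[1][1] = √(1) = 1.
  L[2][0] = (3) / L[0][0] = 3.
  L[2][1] = (3) / L[1][1] = 3.
Step 3: L[2][2] = √(9) = 3.

L[2][1] = 3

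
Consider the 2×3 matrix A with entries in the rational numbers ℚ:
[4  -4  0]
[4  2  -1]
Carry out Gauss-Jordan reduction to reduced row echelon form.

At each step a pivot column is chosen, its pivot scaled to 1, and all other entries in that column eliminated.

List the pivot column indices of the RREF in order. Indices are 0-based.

pivot columns: 0, 1

step 1: normalize row 0 (÷4) = (1, -1, 0)
  row 1: subtract 4×row0 = (0, 6, -1)
step 2: normalize row 1 (÷6) = (0, 1, -1/6)
  row 0: subtract -1×row1 = (1, 0, -1/6)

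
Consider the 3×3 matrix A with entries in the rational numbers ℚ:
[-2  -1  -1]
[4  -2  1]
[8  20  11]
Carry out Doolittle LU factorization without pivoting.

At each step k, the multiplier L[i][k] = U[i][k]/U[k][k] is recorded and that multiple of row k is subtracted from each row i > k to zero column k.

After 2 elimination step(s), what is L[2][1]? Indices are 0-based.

k=0: U[0][0]=-2
  eliminate (1,0): mult=-2, new row 1: (0, -4, -1); set L[1][0]=-2
  eliminate (2,0): mult=-4, new row 2: (0, 16, 7); set L[2][0]=-4
k=1: U[1][1]=-4
  eliminate (2,1): mult=-4, new row 2: (0, 0, 3); set L[2][1]=-4

L[2][1] = -4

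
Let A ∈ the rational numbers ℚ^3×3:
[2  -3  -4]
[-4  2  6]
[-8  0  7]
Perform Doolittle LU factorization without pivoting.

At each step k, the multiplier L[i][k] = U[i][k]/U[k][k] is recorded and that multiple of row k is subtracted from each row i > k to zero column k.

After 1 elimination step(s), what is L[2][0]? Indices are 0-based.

Step 1: pivot at (0,0) is 2.
  row1 ← row1 − (-2)·row0  ⇒  L[1][0]=-2, U row1=(0, -4, -2)
  row2 ← row2 − (-4)·row0  ⇒  L[2][0]=-4, U row2=(0, -12, -9)

L[2][0] = -4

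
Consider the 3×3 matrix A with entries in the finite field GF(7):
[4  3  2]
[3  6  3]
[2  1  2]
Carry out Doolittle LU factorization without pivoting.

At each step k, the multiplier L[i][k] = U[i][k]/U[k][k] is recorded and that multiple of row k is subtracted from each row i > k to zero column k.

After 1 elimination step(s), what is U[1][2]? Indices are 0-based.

U[1][2] = 5

[col 0] pivot 4
  R1 -= 6*R0 → (0, 2, 5)  (L[1][0] := 6)
  R2 -= 4*R0 → (0, 3, 1)  (L[2][0] := 4)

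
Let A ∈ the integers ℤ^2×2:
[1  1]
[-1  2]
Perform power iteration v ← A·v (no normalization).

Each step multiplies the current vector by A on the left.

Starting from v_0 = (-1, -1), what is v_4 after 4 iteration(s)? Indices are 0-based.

v_0 = (-1, -1).
v_1 = A·v_0 = (-2, -1).
v_2 = A·v_1 = (-3, 0).
v_3 = A·v_2 = (-3, 3).
v_4 = A·v_3 = (0, 9).

v_4 = (0, 9)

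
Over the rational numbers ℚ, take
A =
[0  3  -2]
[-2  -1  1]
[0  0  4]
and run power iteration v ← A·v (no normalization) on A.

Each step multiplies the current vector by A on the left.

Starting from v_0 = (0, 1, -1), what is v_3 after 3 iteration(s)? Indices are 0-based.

v_3 = (-4, -8, -64)

v_0 = (0, 1, -1).
v_1 = A·v_0 = (5, -2, -4).
v_2 = A·v_1 = (2, -12, -16).
v_3 = A·v_2 = (-4, -8, -64).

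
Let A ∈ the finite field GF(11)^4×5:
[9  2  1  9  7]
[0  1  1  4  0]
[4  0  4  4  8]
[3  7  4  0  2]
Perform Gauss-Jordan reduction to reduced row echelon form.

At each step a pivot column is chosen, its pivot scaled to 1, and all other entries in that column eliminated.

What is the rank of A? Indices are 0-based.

rank = 4

pivot(0,0)=9: scale R0 → (1, 10, 5, 1, 2)
  clear (2,0): R2 −= (4)R0 → (0, 4, 6, 0, 0)
  clear (3,0): R3 −= (3)R0 → (0, 10, 0, 8, 7)
pivot(1,1)=1: scale R1 → (0, 1, 1, 4, 0)
  clear (0,1): R0 −= (10)R1 → (1, 0, 6, 5, 2)
  clear (2,1): R2 −= (4)R1 → (0, 0, 2, 6, 0)
  clear (3,1): R3 −= (10)R1 → (0, 0, 1, 1, 7)
pivot(2,2)=2: scale R2 → (0, 0, 1, 3, 0)
  clear (0,2): R0 −= (6)R2 → (1, 0, 0, 9, 2)
  clear (1,2): R1 −= (1)R2 → (0, 1, 0, 1, 0)
  clear (3,2): R3 −= (1)R2 → (0, 0, 0, 9, 7)
pivot(3,3)=9: scale R3 → (0, 0, 0, 1, 2)
  clear (0,3): R0 −= (9)R3 → (1, 0, 0, 0, 6)
  clear (1,3): R1 −= (1)R3 → (0, 1, 0, 0, 9)
  clear (2,3): R2 −= (3)R3 → (0, 0, 1, 0, 5)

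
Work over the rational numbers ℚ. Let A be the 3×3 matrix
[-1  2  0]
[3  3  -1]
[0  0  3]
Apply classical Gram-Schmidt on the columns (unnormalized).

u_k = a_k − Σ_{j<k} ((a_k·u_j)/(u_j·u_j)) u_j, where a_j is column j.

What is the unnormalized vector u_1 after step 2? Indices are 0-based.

u_1 = (27/10, 9/10, 0)

Step 1: u_0 = a_0 = (-1, 3, 0).
Step 2: u_1 = a_1 − (7/10)·u_0 = (27/10, 9/10, 0).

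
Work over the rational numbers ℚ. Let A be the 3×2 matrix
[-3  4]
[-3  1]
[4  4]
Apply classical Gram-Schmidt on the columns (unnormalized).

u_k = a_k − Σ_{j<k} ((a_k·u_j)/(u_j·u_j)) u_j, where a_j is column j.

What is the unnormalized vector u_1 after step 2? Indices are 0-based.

u_1 = (139/34, 37/34, 66/17)

Step 1: u_0 = a_0 = (-3, -3, 4).
Step 2: u_1 = a_1 − (1/34)·u_0 = (139/34, 37/34, 66/17).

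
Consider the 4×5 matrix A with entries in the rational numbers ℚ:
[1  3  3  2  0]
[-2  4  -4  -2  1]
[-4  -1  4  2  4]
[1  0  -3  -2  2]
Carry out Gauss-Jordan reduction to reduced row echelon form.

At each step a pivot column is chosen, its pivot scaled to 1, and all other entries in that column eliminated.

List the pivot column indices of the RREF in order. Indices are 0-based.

pivot(0,0)=1: scale R0 → (1, 3, 3, 2, 0)
  clear (1,0): R1 −= (-2)R0 → (0, 10, 2, 2, 1)
  clear (2,0): R2 −= (-4)R0 → (0, 11, 16, 10, 4)
  clear (3,0): R3 −= (1)R0 → (0, -3, -6, -4, 2)
pivot(1,1)=10: scale R1 → (0, 1, 1/5, 1/5, 1/10)
  clear (0,1): R0 −= (3)R1 → (1, 0, 12/5, 7/5, -3/10)
  clear (2,1): R2 −= (11)R1 → (0, 0, 69/5, 39/5, 29/10)
  clear (3,1): R3 −= (-3)R1 → (0, 0, -27/5, -17/5, 23/10)
pivot(2,2)=69/5: scale R2 → (0, 0, 1, 13/23, 29/138)
  clear (0,2): R0 −= (12/5)R2 → (1, 0, 0, 1/23, -37/46)
  clear (1,2): R1 −= (1/5)R2 → (0, 1, 0, 2/23, 4/69)
  clear (3,2): R3 −= (-27/5)R2 → (0, 0, 0, -8/23, 79/23)
pivot(3,3)=-8/23: scale R3 → (0, 0, 0, 1, -79/8)
  clear (0,3): R0 −= (1/23)R3 → (1, 0, 0, 0, -3/8)
  clear (1,3): R1 −= (2/23)R3 → (0, 1, 0, 0, 11/12)
  clear (2,3): R2 −= (13/23)R3 → (0, 0, 1, 0, 139/24)

pivot columns: 0, 1, 2, 3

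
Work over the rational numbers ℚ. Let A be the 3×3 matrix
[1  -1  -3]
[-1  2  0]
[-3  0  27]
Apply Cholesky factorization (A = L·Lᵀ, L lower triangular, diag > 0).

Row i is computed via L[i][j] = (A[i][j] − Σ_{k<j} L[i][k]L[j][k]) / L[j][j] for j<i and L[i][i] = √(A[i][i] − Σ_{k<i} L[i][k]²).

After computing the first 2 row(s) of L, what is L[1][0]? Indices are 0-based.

L[1][0] = -1

Step 1: L[0][0] = √(1) = 1.
  L[1][0] = (-1) / L[0][0] = -1.
Step 2: L[1][1] = √(1) = 1.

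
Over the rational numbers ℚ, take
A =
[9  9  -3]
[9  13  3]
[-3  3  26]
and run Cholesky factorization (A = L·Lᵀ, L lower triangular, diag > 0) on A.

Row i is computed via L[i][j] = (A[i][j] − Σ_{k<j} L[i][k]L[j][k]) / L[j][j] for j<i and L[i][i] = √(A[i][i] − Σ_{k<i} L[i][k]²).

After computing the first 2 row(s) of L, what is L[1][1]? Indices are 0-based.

L[1][1] = 2

Step 1: L[0][0] = √(9) = 3.
  L[1][0] = (9) / L[0][0] = 3.
Step 2: L[1][1] = √(4) = 2.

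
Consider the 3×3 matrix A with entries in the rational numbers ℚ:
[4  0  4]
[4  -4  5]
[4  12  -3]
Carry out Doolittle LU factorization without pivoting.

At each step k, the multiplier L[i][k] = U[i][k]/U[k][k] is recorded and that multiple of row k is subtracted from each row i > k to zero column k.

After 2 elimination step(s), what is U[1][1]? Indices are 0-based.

U[1][1] = -4

Step 1: pivot at (0,0) is 4.
  row1 ← row1 − (1)·row0  ⇒  L[1][0]=1, U row1=(0, -4, 1)
  row2 ← row2 − (1)·row0  ⇒  L[2][0]=1, U row2=(0, 12, -7)
Step 2: pivot at (1,1) is -4.
  row2 ← row2 − (-3)·row1  ⇒  L[2][1]=-3, U row2=(0, 0, -4)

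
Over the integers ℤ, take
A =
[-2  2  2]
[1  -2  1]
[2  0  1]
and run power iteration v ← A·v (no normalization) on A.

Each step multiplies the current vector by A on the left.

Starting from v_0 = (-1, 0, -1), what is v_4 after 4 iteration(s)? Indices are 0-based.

v_0 = (-1, 0, -1).
v_1 = A·v_0 = (0, -2, -3).
v_2 = A·v_1 = (-10, 1, -3).
v_3 = A·v_2 = (16, -15, -23).
v_4 = A·v_3 = (-108, 23, 9).

v_4 = (-108, 23, 9)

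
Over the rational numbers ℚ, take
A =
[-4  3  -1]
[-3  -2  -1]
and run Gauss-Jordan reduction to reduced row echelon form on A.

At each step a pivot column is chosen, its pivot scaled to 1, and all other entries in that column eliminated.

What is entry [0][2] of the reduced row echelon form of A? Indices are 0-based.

step 1: normalize row 0 (÷-4) = (1, -3/4, 1/4)
  row 1: subtract -3×row0 = (0, -17/4, -1/4)
step 2: normalize row 1 (÷-17/4) = (0, 1, 1/17)
  row 0: subtract -3/4×row1 = (1, 0, 5/17)

M[0][2] = 5/17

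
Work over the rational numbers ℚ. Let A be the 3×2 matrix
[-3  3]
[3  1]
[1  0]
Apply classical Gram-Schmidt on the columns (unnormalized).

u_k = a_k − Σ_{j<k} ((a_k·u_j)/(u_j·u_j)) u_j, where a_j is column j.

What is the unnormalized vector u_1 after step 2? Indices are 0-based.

u_1 = (39/19, 37/19, 6/19)

Step 1: u_0 = a_0 = (-3, 3, 1).
Step 2: u_1 = a_1 − (-6/19)·u_0 = (39/19, 37/19, 6/19).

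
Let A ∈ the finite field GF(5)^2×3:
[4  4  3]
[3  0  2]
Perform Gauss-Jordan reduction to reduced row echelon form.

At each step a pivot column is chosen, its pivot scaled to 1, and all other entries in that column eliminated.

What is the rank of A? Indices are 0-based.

pivot(0,0)=4: scale R0 → (1, 1, 2)
  clear (1,0): R1 −= (3)R0 → (0, 2, 1)
pivot(1,1)=2: scale R1 → (0, 1, 3)
  clear (0,1): R0 −= (1)R1 → (1, 0, 4)

rank = 2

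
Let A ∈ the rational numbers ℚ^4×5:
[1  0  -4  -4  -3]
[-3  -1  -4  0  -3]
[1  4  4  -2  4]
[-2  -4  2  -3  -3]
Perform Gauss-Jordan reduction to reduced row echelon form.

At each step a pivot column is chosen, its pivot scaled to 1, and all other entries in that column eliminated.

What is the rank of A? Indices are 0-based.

step 1: normalize row 0 (÷1) = (1, 0, -4, -4, -3)
  row 1: subtract -3×row0 = (0, -1, -16, -12, -12)
  row 2: subtract 1×row0 = (0, 4, 8, 2, 7)
  row 3: subtract -2×row0 = (0, -4, -6, -11, -9)
step 2: normalize row 1 (÷-1) = (0, 1, 16, 12, 12)
  row 2: subtract 4×row1 = (0, 0, -56, -46, -41)
  row 3: subtract -4×row1 = (0, 0, 58, 37, 39)
step 3: normalize row 2 (÷-56) = (0, 0, 1, 23/28, 41/56)
  row 0: subtract -4×row2 = (1, 0, 0, -5/7, -1/14)
  row 1: subtract 16×row2 = (0, 1, 0, -8/7, 2/7)
  row 3: subtract 58×row2 = (0, 0, 0, -149/14, -97/28)
step 4: normalize row 3 (÷-149/14) = (0, 0, 0, 1, 97/298)
  row 0: subtract -5/7×row3 = (1, 0, 0, 0, 24/149)
  row 1: subtract -8/7×row3 = (0, 1, 0, 0, 98/149)
  row 2: subtract 23/28×row3 = (0, 0, 1, 0, 277/596)

rank = 4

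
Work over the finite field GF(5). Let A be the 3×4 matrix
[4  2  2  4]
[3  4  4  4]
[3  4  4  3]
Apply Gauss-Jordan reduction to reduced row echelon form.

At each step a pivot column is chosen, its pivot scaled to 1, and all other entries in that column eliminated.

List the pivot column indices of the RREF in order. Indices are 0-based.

[1] R0 /= 4  ⇒  (1, 3, 3, 1)
     R1 -= 3·R0  ⇒  (0, 0, 0, 1)
     R2 -= 3·R0  ⇒  (0, 0, 0, 0)
column 1 empty below row 1
column 2 empty below row 1
[2] R1 /= 1  ⇒  (0, 0, 0, 1)
     R0 -= 1·R1  ⇒  (1, 3, 3, 0)

pivot columns: 0, 3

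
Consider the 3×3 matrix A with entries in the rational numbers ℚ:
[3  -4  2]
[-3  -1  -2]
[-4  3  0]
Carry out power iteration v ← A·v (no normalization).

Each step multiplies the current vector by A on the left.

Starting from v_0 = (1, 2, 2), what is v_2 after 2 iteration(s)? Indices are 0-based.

v_2 = (37, 8, -23)

v_0 = (1, 2, 2).
v_1 = A·v_0 = (-1, -9, 2).
v_2 = A·v_1 = (37, 8, -23).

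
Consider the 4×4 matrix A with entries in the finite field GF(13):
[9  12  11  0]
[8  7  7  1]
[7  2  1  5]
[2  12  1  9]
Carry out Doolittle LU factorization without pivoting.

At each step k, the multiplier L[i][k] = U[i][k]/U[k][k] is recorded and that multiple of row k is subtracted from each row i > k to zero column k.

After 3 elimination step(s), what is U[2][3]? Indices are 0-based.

U[2][3] = 3

k=0: U[0][0]=9
  eliminate (1,0): mult=11, new row 1: (0, 5, 3, 1); set L[1][0]=11
  eliminate (2,0): mult=8, new row 2: (0, 10, 4, 5); set L[2][0]=8
  eliminate (3,0): mult=6, new row 3: (0, 5, 0, 9); set L[3][0]=6
k=1: U[1][1]=5
  eliminate (2,1): mult=2, new row 2: (0, 0, 11, 3); set L[2][1]=2
  eliminate (3,1): mult=1, new row 3: (0, 0, 10, 8); set L[3][1]=1
k=2: U[2][2]=11
  eliminate (3,2): mult=8, new row 3: (0, 0, 0, 10); set L[3][2]=8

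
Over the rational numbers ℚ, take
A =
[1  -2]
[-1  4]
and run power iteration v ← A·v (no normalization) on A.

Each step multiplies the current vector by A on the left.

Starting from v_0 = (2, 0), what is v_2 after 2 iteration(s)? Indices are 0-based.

v_0 = (2, 0).
v_1 = A·v_0 = (2, -2).
v_2 = A·v_1 = (6, -10).

v_2 = (6, -10)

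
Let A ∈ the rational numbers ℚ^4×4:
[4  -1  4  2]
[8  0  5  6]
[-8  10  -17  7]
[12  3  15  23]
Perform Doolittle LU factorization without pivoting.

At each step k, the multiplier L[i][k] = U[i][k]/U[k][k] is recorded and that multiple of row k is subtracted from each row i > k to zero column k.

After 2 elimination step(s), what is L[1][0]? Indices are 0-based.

L[1][0] = 2

k=0: U[0][0]=4
  eliminate (1,0): mult=2, new row 1: (0, 2, -3, 2); set L[1][0]=2
  eliminate (2,0): mult=-2, new row 2: (0, 8, -9, 11); set L[2][0]=-2
  eliminate (3,0): mult=3, new row 3: (0, 6, 3, 17); set L[3][0]=3
k=1: U[1][1]=2
  eliminate (2,1): mult=4, new row 2: (0, 0, 3, 3); set L[2][1]=4
  eliminate (3,1): mult=3, new row 3: (0, 0, 12, 11); set L[3][1]=3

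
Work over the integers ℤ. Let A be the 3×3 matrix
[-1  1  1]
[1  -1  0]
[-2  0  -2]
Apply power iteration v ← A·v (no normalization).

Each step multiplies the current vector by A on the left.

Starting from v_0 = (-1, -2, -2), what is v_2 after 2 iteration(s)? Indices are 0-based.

v_0 = (-1, -2, -2).
v_1 = A·v_0 = (-3, 1, 6).
v_2 = A·v_1 = (10, -4, -6).

v_2 = (10, -4, -6)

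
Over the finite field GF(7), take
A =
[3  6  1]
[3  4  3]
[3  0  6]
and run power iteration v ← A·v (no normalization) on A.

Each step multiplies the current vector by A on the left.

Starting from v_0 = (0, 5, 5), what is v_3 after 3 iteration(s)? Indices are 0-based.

v_3 = (5, 3, 1)

v_0 = (0, 5, 5).
v_1 = A·v_0 = (0, 0, 2).
v_2 = A·v_1 = (2, 6, 5).
v_3 = A·v_2 = (5, 3, 1).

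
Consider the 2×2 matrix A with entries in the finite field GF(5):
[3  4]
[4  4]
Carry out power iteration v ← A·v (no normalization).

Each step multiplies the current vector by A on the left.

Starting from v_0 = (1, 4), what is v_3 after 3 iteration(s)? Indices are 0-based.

v_3 = (0, 2)

v_0 = (1, 4).
v_1 = A·v_0 = (4, 0).
v_2 = A·v_1 = (2, 1).
v_3 = A·v_2 = (0, 2).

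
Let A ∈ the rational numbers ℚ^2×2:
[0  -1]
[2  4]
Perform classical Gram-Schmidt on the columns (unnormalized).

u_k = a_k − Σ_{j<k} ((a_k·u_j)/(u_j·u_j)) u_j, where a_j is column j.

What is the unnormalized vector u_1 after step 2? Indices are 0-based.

u_1 = (-1, 0)

Step 1: u_0 = a_0 = (0, 2).
Step 2: u_1 = a_1 − (2)·u_0 = (-1, 0).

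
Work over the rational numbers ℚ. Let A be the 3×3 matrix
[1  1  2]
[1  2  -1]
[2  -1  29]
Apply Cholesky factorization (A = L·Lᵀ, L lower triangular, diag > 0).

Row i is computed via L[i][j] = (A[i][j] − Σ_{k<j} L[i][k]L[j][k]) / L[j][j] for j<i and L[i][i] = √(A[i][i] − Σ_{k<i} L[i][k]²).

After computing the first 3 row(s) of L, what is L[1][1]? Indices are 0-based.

L[1][1] = 1

Step 1: L[0][0] = √(1) = 1.
  L[1][0] = (1) / L[0][0] = 1.
Step 2: L[1][1] = √(1) = 1.
  L[2][0] = (2) / L[0][0] = 2.
  L[2][1] = (-3) / L[1][1] = -3.
Step 3: L[2][2] = √(16) = 4.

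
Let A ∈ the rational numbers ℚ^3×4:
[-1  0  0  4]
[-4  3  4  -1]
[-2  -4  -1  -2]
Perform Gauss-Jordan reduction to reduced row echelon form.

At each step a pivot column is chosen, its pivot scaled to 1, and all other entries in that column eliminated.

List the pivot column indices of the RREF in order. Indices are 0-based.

pivot columns: 0, 1, 2

pivot(0,0)=-1: scale R0 → (1, 0, 0, -4)
  clear (1,0): R1 −= (-4)R0 → (0, 3, 4, -17)
  clear (2,0): R2 −= (-2)R0 → (0, -4, -1, -10)
pivot(1,1)=3: scale R1 → (0, 1, 4/3, -17/3)
  clear (2,1): R2 −= (-4)R1 → (0, 0, 13/3, -98/3)
pivot(2,2)=13/3: scale R2 → (0, 0, 1, -98/13)
  clear (1,2): R1 −= (4/3)R2 → (0, 1, 0, 57/13)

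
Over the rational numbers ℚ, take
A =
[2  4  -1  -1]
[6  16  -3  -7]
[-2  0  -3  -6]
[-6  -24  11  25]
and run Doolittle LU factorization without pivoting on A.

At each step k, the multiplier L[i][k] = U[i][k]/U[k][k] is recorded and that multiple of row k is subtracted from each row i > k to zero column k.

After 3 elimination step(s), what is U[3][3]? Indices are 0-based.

[col 0] pivot 2
  R1 -= 3*R0 → (0, 4, 0, -4)  (L[1][0] := 3)
  R2 -= -1*R0 → (0, 4, -4, -7)  (L[2][0] := -1)
  R3 -= -3*R0 → (0, -12, 8, 22)  (L[3][0] := -3)
[col 1] pivot 4
  R2 -= 1*R1 → (0, 0, -4, -3)  (L[2][1] := 1)
  R3 -= -3*R1 → (0, 0, 8, 10)  (L[3][1] := -3)
[col 2] pivot -4
  R3 -= -2*R2 → (0, 0, 0, 4)  (L[3][2] := -2)

U[3][3] = 4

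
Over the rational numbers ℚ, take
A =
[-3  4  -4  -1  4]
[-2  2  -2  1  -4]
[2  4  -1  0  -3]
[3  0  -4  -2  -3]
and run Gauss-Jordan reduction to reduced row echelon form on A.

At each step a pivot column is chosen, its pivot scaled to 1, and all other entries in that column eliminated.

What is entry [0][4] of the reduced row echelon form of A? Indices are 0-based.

M[0][4] = -27/17

step 1: normalize row 0 (÷-3) = (1, -4/3, 4/3, 1/3, -4/3)
  row 1: subtract -2×row0 = (0, -2/3, 2/3, 5/3, -20/3)
  row 2: subtract 2×row0 = (0, 20/3, -11/3, -2/3, -1/3)
  row 3: subtract 3×row0 = (0, 4, -8, -3, 1)
step 2: normalize row 1 (÷-2/3) = (0, 1, -1, -5/2, 10)
  row 0: subtract -4/3×row1 = (1, 0, 0, -3, 12)
  row 2: subtract 20/3×row1 = (0, 0, 3, 16, -67)
  row 3: subtract 4×row1 = (0, 0, -4, 7, -39)
step 3: normalize row 2 (÷3) = (0, 0, 1, 16/3, -67/3)
  row 1: subtract -1×row2 = (0, 1, 0, 17/6, -37/3)
  row 3: subtract -4×row2 = (0, 0, 0, 85/3, -385/3)
step 4: normalize row 3 (÷85/3) = (0, 0, 0, 1, -77/17)
  row 0: subtract -3×row3 = (1, 0, 0, 0, -27/17)
  row 1: subtract 17/6×row3 = (0, 1, 0, 0, 1/2)
  row 2: subtract 16/3×row3 = (0, 0, 1, 0, 31/17)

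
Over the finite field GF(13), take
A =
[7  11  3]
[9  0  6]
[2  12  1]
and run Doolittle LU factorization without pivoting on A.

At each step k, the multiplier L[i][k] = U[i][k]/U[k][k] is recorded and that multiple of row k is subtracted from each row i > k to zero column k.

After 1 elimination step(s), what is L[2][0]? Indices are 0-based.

L[2][0] = 4

[col 0] pivot 7
  R1 -= 5*R0 → (0, 10, 4)  (L[1][0] := 5)
  R2 -= 4*R0 → (0, 7, 2)  (L[2][0] := 4)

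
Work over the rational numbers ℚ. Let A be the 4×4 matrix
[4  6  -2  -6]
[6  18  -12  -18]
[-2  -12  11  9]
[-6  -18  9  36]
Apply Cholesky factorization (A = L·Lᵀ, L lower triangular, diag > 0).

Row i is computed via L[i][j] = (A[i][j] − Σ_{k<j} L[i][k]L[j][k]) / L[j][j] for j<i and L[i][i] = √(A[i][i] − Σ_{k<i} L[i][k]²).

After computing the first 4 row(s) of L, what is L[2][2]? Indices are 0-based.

L[2][2] = 1

Step 1: L[0][0] = √(4) = 2.
  L[1][0] = (6) / L[0][0] = 3.
Step 2: L[1][1] = √(9) = 3.
  L[2][0] = (-2) / L[0][0] = -1.
  L[2][1] = (-9) / L[1][1] = -3.
Step 3: L[2][2] = √(1) = 1.
  L[3][0] = (-6) / L[0][0] = -3.
  L[3][1] = (-9) / L[1][1] = -3.
  L[3][2] = (-3) / L[2][2] = -3.
Step 4: L[3][3] = √(9) = 3.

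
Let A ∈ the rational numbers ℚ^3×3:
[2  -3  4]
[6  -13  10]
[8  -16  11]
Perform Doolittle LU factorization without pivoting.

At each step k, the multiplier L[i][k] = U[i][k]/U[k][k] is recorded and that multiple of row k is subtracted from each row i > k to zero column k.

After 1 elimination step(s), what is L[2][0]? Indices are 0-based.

L[2][0] = 4

Step 1: pivot at (0,0) is 2.
  row1 ← row1 − (3)·row0  ⇒  L[1][0]=3, U row1=(0, -4, -2)
  row2 ← row2 − (4)·row0  ⇒  L[2][0]=4, U row2=(0, -4, -5)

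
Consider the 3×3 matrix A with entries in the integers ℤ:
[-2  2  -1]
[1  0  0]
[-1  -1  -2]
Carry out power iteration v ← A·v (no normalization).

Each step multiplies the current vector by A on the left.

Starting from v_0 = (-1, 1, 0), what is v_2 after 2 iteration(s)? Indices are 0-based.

v_0 = (-1, 1, 0).
v_1 = A·v_0 = (4, -1, 0).
v_2 = A·v_1 = (-10, 4, -3).

v_2 = (-10, 4, -3)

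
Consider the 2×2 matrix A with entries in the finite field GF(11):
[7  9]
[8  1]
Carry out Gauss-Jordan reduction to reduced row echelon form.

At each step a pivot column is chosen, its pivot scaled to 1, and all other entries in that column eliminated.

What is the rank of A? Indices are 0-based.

rank = 2

[1] R0 /= 7  ⇒  (1, 6)
     R1 -= 8·R0  ⇒  (0, 8)
[2] R1 /= 8  ⇒  (0, 1)
     R0 -= 6·R1  ⇒  (1, 0)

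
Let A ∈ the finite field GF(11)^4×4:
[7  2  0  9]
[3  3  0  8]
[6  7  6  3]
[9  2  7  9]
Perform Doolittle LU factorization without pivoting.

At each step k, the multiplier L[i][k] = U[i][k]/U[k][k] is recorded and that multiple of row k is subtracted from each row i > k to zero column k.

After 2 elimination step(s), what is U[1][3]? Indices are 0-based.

Step 1: pivot at (0,0) is 7.
  row1 ← row1 − (2)·row0  ⇒  L[1][0]=2, U row1=(0, 10, 0, 1)
  row2 ← row2 − (4)·row0  ⇒  L[2][0]=4, U row2=(0, 10, 6, 0)
  row3 ← row3 − (6)·row0  ⇒  L[3][0]=6, U row3=(0, 1, 7, 10)
Step 2: pivot at (1,1) is 10.
  row2 ← row2 − (1)·row1  ⇒  L[2][1]=1, U row2=(0, 0, 6, 10)
  row3 ← row3 − (10)·row1  ⇒  L[3][1]=10, U row3=(0, 0, 7, 0)

U[1][3] = 1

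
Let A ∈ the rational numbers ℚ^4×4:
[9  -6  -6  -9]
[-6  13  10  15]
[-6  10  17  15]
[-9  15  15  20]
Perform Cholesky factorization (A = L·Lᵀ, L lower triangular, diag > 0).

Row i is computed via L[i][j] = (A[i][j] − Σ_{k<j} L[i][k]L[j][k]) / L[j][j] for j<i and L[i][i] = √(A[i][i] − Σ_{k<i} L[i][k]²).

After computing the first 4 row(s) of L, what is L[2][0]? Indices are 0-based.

L[2][0] = -2

Step 1: L[0][0] = √(9) = 3.
  L[1][0] = (-6) / L[0][0] = -2.
Step 2: L[1][1] = √(9) = 3.
  L[2][0] = (-6) / L[0][0] = -2.
  L[2][1] = (6) / L[1][1] = 2.
Step 3: L[2][2] = √(9) = 3.
  L[3][0] = (-9) / L[0][0] = -3.
  L[3][1] = (9) / L[1][1] = 3.
  L[3][2] = (3) / L[2][2] = 1.
Step 4: L[3][3] = √(1) = 1.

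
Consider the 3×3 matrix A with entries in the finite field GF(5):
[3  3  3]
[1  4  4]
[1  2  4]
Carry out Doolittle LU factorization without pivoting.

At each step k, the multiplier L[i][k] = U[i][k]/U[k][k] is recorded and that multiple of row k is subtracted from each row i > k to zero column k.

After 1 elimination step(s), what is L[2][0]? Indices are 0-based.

[col 0] pivot 3
  R1 -= 2*R0 → (0, 3, 3)  (L[1][0] := 2)
  R2 -= 2*R0 → (0, 1, 3)  (L[2][0] := 2)

L[2][0] = 2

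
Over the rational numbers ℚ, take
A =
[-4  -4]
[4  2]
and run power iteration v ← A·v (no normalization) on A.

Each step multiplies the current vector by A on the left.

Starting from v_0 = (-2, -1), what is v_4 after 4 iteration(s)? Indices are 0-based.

v_4 = (224, -272)

v_0 = (-2, -1).
v_1 = A·v_0 = (12, -10).
v_2 = A·v_1 = (-8, 28).
v_3 = A·v_2 = (-80, 24).
v_4 = A·v_3 = (224, -272).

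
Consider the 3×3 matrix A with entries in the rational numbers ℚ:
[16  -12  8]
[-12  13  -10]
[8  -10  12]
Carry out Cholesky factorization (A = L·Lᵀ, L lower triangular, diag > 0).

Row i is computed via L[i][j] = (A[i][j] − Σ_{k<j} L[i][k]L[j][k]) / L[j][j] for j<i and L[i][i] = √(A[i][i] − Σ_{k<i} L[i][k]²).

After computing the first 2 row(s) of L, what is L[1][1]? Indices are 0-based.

Step 1: L[0][0] = √(16) = 4.
  L[1][0] = (-12) / L[0][0] = -3.
Step 2: L[1][1] = √(4) = 2.

L[1][1] = 2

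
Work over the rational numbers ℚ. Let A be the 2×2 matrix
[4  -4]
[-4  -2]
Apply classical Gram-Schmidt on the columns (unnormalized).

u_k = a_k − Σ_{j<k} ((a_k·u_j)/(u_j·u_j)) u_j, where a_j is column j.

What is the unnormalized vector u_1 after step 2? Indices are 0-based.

u_1 = (-3, -3)

Step 1: u_0 = a_0 = (4, -4).
Step 2: u_1 = a_1 − (-1/4)·u_0 = (-3, -3).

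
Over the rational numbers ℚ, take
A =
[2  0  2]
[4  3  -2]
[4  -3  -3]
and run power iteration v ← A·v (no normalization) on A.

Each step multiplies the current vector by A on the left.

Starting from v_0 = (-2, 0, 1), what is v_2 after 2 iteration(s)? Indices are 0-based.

v_2 = (-26, -16, 55)

v_0 = (-2, 0, 1).
v_1 = A·v_0 = (-2, -10, -11).
v_2 = A·v_1 = (-26, -16, 55).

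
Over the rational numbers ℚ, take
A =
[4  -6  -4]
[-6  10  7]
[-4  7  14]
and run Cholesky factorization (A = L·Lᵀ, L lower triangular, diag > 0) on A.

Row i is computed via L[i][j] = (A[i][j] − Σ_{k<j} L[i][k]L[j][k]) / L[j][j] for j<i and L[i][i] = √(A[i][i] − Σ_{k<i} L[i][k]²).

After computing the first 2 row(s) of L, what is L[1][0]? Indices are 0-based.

Step 1: L[0][0] = √(4) = 2.
  L[1][0] = (-6) / L[0][0] = -3.
Step 2: L[1][1] = √(1) = 1.

L[1][0] = -3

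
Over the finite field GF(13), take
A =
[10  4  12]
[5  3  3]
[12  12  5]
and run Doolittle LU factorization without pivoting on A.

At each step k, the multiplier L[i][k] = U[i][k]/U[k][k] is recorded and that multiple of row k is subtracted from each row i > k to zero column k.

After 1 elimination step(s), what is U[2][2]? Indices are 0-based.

[col 0] pivot 10
  R1 -= 7*R0 → (0, 1, 10)  (L[1][0] := 7)
  R2 -= 9*R0 → (0, 2, 1)  (L[2][0] := 9)

U[2][2] = 1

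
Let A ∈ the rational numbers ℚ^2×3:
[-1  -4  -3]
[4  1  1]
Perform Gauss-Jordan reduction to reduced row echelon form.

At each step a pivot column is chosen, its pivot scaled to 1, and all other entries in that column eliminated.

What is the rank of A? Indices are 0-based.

rank = 2

pivot(0,0)=-1: scale R0 → (1, 4, 3)
  clear (1,0): R1 −= (4)R0 → (0, -15, -11)
pivot(1,1)=-15: scale R1 → (0, 1, 11/15)
  clear (0,1): R0 −= (4)R1 → (1, 0, 1/15)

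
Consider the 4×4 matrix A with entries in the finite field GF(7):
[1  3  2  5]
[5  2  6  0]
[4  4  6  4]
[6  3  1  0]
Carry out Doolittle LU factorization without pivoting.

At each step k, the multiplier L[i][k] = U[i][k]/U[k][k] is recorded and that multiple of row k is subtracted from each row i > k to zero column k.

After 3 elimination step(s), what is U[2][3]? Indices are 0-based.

[col 0] pivot 1
  R1 -= 5*R0 → (0, 1, 3, 3)  (L[1][0] := 5)
  R2 -= 4*R0 → (0, 6, 5, 5)  (L[2][0] := 4)
  R3 -= 6*R0 → (0, 6, 3, 5)  (L[3][0] := 6)
[col 1] pivot 1
  R2 -= 6*R1 → (0, 0, 1, 1)  (L[2][1] := 6)
  R3 -= 6*R1 → (0, 0, 6, 1)  (L[3][1] := 6)
[col 2] pivot 1
  R3 -= 6*R2 → (0, 0, 0, 2)  (L[3][2] := 6)

U[2][3] = 1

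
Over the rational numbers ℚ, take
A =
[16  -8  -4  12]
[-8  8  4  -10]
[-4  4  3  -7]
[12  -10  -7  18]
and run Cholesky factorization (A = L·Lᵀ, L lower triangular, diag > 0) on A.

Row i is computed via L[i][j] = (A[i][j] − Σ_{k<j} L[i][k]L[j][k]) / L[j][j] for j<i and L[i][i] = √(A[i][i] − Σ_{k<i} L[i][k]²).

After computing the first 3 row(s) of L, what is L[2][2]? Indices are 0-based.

L[2][2] = 1

Step 1: L[0][0] = √(16) = 4.
  L[1][0] = (-8) / L[0][0] = -2.
Step 2: L[1][1] = √(4) = 2.
  L[2][0] = (-4) / L[0][0] = -1.
  L[2][1] = (2) / L[1][1] = 1.
Step 3: L[2][2] = √(1) = 1.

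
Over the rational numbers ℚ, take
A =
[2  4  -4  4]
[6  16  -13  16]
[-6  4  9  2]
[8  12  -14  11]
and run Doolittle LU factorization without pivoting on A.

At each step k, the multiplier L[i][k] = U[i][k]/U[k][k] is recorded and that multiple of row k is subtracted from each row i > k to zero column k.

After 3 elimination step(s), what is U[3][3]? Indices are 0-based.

k=0: U[0][0]=2
  eliminate (1,0): mult=3, new row 1: (0, 4, -1, 4); set L[1][0]=3
  eliminate (2,0): mult=-3, new row 2: (0, 16, -3, 14); set L[2][0]=-3
  eliminate (3,0): mult=4, new row 3: (0, -4, 2, -5); set L[3][0]=4
k=1: U[1][1]=4
  eliminate (2,1): mult=4, new row 2: (0, 0, 1, -2); set L[2][1]=4
  eliminate (3,1): mult=-1, new row 3: (0, 0, 1, -1); set L[3][1]=-1
k=2: U[2][2]=1
  eliminate (3,2): mult=1, new row 3: (0, 0, 0, 1); set L[3][2]=1

U[3][3] = 1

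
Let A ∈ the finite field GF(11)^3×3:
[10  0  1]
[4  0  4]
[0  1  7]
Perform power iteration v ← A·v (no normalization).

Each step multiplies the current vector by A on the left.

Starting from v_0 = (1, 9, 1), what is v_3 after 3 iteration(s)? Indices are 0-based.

v_0 = (1, 9, 1).
v_1 = A·v_0 = (0, 8, 5).
v_2 = A·v_1 = (5, 9, 10).
v_3 = A·v_2 = (5, 5, 2).

v_3 = (5, 5, 2)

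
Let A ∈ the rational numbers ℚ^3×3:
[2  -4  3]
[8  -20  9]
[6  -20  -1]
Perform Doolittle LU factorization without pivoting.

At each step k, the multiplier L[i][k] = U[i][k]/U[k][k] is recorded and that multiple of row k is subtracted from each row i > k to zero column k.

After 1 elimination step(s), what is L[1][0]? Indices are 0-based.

Step 1: pivot at (0,0) is 2.
  row1 ← row1 − (4)·row0  ⇒  L[1][0]=4, U row1=(0, -4, -3)
  row2 ← row2 − (3)·row0  ⇒  L[2][0]=3, U row2=(0, -8, -10)

L[1][0] = 4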